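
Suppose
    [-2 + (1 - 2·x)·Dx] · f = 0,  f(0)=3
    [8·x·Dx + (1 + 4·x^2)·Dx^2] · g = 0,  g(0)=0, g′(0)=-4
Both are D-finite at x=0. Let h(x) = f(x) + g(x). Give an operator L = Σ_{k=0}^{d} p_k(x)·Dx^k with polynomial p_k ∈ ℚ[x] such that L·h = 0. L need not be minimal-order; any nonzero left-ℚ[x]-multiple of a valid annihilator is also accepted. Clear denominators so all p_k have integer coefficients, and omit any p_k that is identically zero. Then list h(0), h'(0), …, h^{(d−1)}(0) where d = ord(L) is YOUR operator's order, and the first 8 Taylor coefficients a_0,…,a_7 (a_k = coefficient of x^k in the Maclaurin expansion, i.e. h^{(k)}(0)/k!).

f: a_k = 3, 6, 12, 24, 48, 96, 192, 384, …
g: a_k = 0, -4, 0, 16/3, 0, -64/5, 0, 256/7, …
L₀ := lclm(L_f,L_g); ord L₀ ≤ 1+2.
L = (-8 + 64·x + 96·x^2)·Dx + (8 - 8·x + 32·x^2 + 96·x^3)·Dx^2 + (-1 + 16·x^4)·Dx^3  (order 3).
h: a_k = 3, 2, 12, 88/3, 48, 416/5, 192, 2944/7, …
ICs: h(0) = 3, h′(0) = 2, h′′(0) = 24.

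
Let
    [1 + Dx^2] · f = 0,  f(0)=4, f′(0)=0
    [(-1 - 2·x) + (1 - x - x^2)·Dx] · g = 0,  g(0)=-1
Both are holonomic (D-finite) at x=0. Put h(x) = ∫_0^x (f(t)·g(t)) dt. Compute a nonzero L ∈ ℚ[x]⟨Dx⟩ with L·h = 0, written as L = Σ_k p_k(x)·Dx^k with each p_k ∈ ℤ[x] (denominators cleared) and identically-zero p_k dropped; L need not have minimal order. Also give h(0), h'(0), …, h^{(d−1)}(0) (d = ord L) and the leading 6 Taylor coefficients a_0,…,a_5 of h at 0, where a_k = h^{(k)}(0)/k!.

L = (1 + x + x^2)·Dx + (2 + 4·x)·Dx^2 + (-1 + x + x^2)·Dx^3  (order 3).
h: a_k = 0, -4, -2, -2, -5/2, -97/30, …
ICs: h(0) = 0, h′(0) = -4, h′′(0) = -4.

f: a_k = 4, 0, -2, 0, 1/6, 0, …
g: a_k = -1, -1, -2, -3, -5, -8, …
h₀=f·g: eliminate ⇒ L₀, order ≤ 2·1.
h=∫h₀ ⇒ L = L₀·Dx.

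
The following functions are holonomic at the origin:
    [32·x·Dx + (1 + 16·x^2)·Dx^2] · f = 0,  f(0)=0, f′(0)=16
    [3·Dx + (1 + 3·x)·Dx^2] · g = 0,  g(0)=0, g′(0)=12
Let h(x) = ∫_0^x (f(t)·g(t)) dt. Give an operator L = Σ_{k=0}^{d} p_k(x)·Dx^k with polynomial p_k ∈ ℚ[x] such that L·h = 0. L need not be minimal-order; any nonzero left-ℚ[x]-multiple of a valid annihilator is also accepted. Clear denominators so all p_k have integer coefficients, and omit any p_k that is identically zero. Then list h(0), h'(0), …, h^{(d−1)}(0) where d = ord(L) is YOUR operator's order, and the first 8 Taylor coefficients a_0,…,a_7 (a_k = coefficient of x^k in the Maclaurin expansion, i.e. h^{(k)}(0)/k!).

L = (15744 + 89280·x + 811008·x^2 + 5299200·x^3 + 13271040·x^4 + 17252352·x^5 + 21233664·x^7)·Dx^2 + (4258 + 91200·x + 775488·x^2 + 4635648·x^3 + 18247680·x^4 + 41140224·x^5 + 46448640·x^6 + 21233664·x^7 + 74317824·x^8)·Dx^3 + (492 + 12548·x + 131328·x^2 + 747968·x^3 + 3219456·x^4 + 10146816·x^5 + 21233664·x^6 + 24920064·x^7 + 21233664·x^8 + 42467328·x^9)·Dx^4 + (73 + 822·x + 6161·x^2 + 34944·x^3 + 151168·x^4 + 500736·x^5 + 1322496·x^6 + 2654208·x^7 + 3244032·x^8 + 3538944·x^9 + 5308416·x^10)·Dx^5  (order 5).
h: a_k = 0, 0, 0, 64, -72, -448/5, 40, 49344/35, …
ICs: h(0) = 0, h′(0) = 0, h′′(0) = 0, h′′′(0) = 384, h′′′′(0) = -1728.

f: a_k = 0, 16, 0, -256/3, 0, 4096/5, 0, -65536/7, …
g: a_k = 0, 12, -18, 36, -81, 972/5, -486, 8748/7, …
f·g: L₀ = L_f ⊗_s L_g, ord ≤ 2·2.
h=∫h₀ ⇒ L = L₀·Dx.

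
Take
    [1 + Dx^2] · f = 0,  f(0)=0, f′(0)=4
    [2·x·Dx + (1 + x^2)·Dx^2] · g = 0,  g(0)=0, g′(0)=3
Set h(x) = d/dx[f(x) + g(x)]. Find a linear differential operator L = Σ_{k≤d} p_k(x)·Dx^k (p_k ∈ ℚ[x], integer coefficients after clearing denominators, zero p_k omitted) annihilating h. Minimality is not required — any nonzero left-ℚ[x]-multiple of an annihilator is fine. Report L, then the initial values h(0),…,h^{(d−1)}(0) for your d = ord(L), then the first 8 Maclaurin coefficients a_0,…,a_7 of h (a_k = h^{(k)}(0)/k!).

L = (-22·x + 28·x^3 + 2·x^5) + (-1 + 7·x^2 + 9·x^4 + x^6)·Dx + (-22·x + 28·x^3 + 2·x^5)·Dx^2 + (-1 + 7·x^2 + 9·x^4 + x^6)·Dx^3  (order 3).
h: a_k = 7, 0, -5, 0, 19/6, 0, -541/180, 0, …
ICs: h(0) = 7, h′(0) = 0, h′′(0) = -10.

f: a_k = 0, 4, 0, -2/3, 0, 1/30, 0, -1/1260, …
g: a_k = 0, 3, 0, -1, 0, 3/5, 0, -3/7, …
L₀ := lclm(L_f,L_g); ord L₀ ≤ 2+2.
h₀' ⇒ L via d/dx closure of L₀.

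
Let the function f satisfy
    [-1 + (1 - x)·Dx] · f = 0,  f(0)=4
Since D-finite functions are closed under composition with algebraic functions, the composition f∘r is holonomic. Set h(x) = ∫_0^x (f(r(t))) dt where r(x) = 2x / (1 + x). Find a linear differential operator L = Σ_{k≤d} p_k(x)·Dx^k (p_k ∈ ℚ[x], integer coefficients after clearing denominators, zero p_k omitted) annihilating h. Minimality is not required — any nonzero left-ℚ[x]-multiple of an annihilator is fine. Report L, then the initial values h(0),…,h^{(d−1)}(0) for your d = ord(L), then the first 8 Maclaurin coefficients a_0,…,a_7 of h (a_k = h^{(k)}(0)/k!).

L = 2·Dx + (-1 + x^2)·Dx^2  (order 2).
h: a_k = 0, 4, 4, 8/3, 2, 8/5, 4/3, 8/7, …
ICs: h(0) = 0, h′(0) = 4.

f: a_k = 4, 4, 4, 4, 4, 4, 4, 4, …
L₀ from L_f via x↦r, Dx↦r'^{-1}Dx.
∫: right-multiply L₀ by Dx.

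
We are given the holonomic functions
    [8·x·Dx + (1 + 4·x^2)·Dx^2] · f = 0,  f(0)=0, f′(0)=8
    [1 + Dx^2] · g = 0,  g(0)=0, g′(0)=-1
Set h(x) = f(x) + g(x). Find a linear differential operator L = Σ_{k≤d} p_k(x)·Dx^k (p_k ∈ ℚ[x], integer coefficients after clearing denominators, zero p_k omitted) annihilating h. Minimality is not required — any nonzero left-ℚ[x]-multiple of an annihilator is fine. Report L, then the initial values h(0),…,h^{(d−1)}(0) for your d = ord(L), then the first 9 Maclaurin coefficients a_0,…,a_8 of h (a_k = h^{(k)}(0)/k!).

f: a_k = 0, 8, 0, -32/3, 0, 128/5, 0, -512/7, 0, …
g: a_k = 0, -1, 0, 1/6, 0, -1/120, 0, 1/5040, 0, …
Weyl lclm of L_f,L_g ⇒ L₀ (ord ≤ 4).
L = (-376·x + 1600·x^3 + 128·x^5)·Dx + (-7 + 76·x^2 + 432·x^4 + 64·x^6)·Dx^2 + (-376·x + 1600·x^3 + 128·x^5)·Dx^3 + (-7 + 76·x^2 + 432·x^4 + 64·x^6)·Dx^4  (order 4).
h: a_k = 0, 7, 0, -21/2, 0, 3071/120, 0, -368639/5040, 0, …
ICs: h(0) = 0, h′(0) = 7, h′′(0) = 0, h′′′(0) = -63.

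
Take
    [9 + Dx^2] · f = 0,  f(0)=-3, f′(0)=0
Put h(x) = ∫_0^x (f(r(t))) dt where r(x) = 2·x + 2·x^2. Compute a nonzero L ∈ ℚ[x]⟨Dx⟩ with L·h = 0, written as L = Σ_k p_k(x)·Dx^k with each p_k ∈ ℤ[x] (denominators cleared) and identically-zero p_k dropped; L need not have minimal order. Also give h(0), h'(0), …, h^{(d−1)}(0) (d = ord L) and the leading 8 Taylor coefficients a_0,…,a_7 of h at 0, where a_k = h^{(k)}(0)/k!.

f: a_k = -3, 0, 27/2, 0, -81/8, 0, 243/80, 0, …
L₀ from L_f via x↦r, Dx↦r'^{-1}Dx.
∫: right-multiply L₀ by Dx.
L = (36 + 216·x + 432·x^2 + 288·x^3)·Dx - 2·Dx^2 + (1 + 2·x)·Dx^3  (order 3).
h: a_k = 0, -3, 0, 18, 27, -108/5, -108, -3888/35, …
ICs: h(0) = 0, h′(0) = -3, h′′(0) = 0.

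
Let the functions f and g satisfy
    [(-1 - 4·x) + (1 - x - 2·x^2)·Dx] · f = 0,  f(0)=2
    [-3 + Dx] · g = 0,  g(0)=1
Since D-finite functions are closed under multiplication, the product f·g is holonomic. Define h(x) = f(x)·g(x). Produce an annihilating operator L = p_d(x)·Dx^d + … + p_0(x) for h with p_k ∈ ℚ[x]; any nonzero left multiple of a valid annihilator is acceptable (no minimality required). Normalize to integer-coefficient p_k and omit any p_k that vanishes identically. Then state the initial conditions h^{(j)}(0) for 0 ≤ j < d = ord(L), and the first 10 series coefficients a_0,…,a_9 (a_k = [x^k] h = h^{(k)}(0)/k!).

f: a_k = 2, 2, 6, 10, 22, 42, 86, 170, 342, 682, …
g: a_k = 1, 3, 9/2, 9/2, 27/8, 81/40, 81/80, 243/560, 729/4480, 243/4480, …
L₀ := L_f ⊗_s L_g (sym. prod.), ord ≤ 1.
L = (4 + x - 6·x^2) + (-1 + x + 2·x^2)·Dx  (order 1).
h: a_k = 2, 8, 21, 46, 379/4, 954/5, 15293/40, 107071/140, 3426681/2240, 244757/80, …
ICs: h(0) = 2.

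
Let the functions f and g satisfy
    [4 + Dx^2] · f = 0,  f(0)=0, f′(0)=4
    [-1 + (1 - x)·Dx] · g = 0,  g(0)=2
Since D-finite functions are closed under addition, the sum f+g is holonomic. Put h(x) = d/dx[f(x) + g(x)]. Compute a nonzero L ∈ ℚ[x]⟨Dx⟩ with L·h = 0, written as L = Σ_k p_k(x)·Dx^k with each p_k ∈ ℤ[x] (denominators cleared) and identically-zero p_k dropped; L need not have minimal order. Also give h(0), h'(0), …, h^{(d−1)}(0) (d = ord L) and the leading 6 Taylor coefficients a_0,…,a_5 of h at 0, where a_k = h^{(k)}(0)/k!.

L = (64 - 32·x + 16·x^2) + (-20 + 36·x - 24·x^2 + 8·x^3)·Dx + (16 - 8·x + 4·x^2)·Dx^2 + (-5 + 9·x - 6·x^2 + 2·x^3)·Dx^3  (order 3).
h: a_k = 6, 4, -2, 8, 38/3, 12, …
ICs: h(0) = 6, h′(0) = 4, h′′(0) = -4.

f: a_k = 0, 4, 0, -8/3, 0, 8/15, …
g: a_k = 2, 2, 2, 2, 2, 2, …
Sum ⇒ L₀ = lclm(L_f,L_g) in ℚ(x)⟨Dx⟩.
h=h₀': d/dx-closure on L₀ ⇒ L.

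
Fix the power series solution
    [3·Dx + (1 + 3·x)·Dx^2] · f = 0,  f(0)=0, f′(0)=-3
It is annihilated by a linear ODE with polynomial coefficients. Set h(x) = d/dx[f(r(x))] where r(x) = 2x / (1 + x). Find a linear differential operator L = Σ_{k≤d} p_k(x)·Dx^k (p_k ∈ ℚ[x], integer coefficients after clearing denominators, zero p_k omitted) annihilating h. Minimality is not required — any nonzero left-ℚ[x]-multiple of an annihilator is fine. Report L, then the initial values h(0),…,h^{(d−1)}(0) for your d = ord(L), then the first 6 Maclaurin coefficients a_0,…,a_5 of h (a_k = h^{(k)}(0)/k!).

f: a_k = 0, -3, 9/2, -9, 81/4, -243/5, …
h₀=f(r): pull back L_f along r ⇒ L₀.
h=h₀': d/dx-closure on L₀ ⇒ L.
L = (8 + 14·x) + (1 + 8·x + 7·x^2)·Dx  (order 1).
h: a_k = -6, 48, -342, 2400, -16806, 117648, …
ICs: h(0) = -6.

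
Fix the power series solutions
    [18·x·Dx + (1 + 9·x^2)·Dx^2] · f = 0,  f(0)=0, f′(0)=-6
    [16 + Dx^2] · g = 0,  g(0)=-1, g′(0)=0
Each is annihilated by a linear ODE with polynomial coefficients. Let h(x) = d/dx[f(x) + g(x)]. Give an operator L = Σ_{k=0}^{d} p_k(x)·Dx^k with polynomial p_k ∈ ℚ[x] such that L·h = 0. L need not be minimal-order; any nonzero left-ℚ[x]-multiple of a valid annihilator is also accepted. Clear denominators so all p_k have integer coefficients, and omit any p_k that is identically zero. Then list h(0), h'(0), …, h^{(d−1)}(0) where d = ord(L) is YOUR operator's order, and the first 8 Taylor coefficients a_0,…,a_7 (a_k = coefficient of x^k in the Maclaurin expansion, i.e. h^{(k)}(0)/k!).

f: a_k = 0, -6, 0, 18, 0, -486/5, 0, 4374/7, …
g: a_k = -1, 0, 8, 0, -32/3, 0, 256/45, 0, …
Weyl lclm of L_f,L_g ⇒ L₀ (ord ≤ 4).
Derive L from L₀ (diff closure).
L = (-13248·x + 181440·x^3 + 186624·x^5) + (-16 + 6048·x^2 + 66096·x^4 + 93312·x^6)·Dx + (-828·x + 11340·x^3 + 11664·x^5)·Dx^2 + (-1 + 378·x^2 + 4131·x^4 + 5832·x^6)·Dx^3  (order 3).
h: a_k = -6, 16, 54, -128/3, -486, 512/15, 4374, -4096/315, …
ICs: h(0) = -6, h′(0) = 16, h′′(0) = 108.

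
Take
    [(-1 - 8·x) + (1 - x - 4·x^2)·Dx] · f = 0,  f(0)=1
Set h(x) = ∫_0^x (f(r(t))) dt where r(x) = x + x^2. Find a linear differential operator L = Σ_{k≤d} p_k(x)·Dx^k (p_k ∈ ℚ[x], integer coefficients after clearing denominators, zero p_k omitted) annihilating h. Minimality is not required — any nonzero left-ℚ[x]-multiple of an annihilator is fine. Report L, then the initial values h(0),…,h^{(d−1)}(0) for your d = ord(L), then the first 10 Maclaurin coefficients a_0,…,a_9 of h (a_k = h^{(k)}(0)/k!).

L = (1 + 10·x + 24·x^2 + 16·x^3)·Dx + (-1 + x + 5·x^2 + 8·x^3 + 4·x^4)·Dx^2  (order 2).
h: a_k = 0, 1, 1/2, 2, 19/4, 61/5, 104/3, 689/7, 2293/8, 7646/9, …
ICs: h(0) = 0, h′(0) = 1.

f: a_k = 1, 1, 5, 9, 29, 65, 181, 441, 1165, 2929, …
Change of var in L_f (x↦r) gives L₀.
∫: right-multiply L₀ by Dx.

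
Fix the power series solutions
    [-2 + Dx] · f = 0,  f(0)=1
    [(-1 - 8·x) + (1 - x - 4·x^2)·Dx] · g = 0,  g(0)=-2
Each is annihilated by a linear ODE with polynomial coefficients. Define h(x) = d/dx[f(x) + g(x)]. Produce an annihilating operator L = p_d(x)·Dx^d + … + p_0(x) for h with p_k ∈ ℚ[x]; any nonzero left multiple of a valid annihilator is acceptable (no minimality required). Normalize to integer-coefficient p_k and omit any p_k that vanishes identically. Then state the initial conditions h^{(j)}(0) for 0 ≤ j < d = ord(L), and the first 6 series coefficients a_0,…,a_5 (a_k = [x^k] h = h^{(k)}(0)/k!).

L = (34 + 452·x + 512·x^2 + 1920·x^3 + 768·x^4) + (-25 - 228·x - 334·x^2 - 864·x^3 + 160·x^4 + 256·x^5)·Dx + (4 + x + 39·x^2 - 48·x^3 - 272·x^4 - 128·x^5)·Dx^2  (order 2).
h: a_k = 0, -16, -50, -688/3, -1946/3, -32572/15, …
ICs: h(0) = 0, h′(0) = -16.

f: a_k = 1, 2, 2, 4/3, 2/3, 4/15, …
g: a_k = -2, -2, -10, -18, -58, -130, …
Weyl lclm of L_f,L_g ⇒ L₀ (ord ≤ 2).
Derive L from L₀ (diff closure).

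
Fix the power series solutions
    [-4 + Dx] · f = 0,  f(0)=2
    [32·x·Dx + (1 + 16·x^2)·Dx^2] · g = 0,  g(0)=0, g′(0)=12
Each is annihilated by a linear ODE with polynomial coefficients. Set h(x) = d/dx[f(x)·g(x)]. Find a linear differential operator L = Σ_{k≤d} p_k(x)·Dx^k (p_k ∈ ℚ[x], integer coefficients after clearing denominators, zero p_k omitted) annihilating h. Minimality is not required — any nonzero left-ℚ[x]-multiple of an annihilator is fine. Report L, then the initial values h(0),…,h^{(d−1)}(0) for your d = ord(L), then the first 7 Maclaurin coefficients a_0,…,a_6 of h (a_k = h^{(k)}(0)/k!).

f: a_k = 2, 8, 16, 64/3, 64/3, 256/15, 512/45, …
g: a_k = 0, 12, 0, -64, 0, 3072/5, 0, …
f·g: L₀ = L_f ⊗_s L_g, ord ≤ 1·2.
Derive L from L₀ (diff closure).
L = (16 + 320·x - 768·x^2 + 1024·x^3) + (-96·x + 256·x^2 - 512·x^3)·Dx + (-1 + 4·x - 16·x^2 + 64·x^3)·Dx^2  (order 2).
h: a_k = 24, 192, 192, -1024, 2304, 22528, -190464/5, …
ICs: h(0) = 24, h′(0) = 192.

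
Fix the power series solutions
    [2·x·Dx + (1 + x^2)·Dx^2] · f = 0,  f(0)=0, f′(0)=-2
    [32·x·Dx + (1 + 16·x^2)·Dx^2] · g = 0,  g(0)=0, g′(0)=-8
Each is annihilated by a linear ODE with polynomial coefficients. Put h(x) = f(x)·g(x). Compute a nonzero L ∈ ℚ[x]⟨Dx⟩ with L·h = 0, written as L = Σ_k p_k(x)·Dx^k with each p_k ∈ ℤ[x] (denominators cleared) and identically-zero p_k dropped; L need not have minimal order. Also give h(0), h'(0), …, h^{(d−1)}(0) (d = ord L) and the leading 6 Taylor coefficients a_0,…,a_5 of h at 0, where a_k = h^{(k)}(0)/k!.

f: a_k = 0, -2, 0, 2/3, 0, -2/5, …
g: a_k = 0, -8, 0, 128/3, 0, -2048/5, …
f·g: L₀ = L_f ⊗_s L_g, ord ≤ 2·2.
L = (-384·x - 10880·x^3 - 16384·x^5 + 34816·x^7 + 98304·x^9)·Dx + (-68 - 3916·x^2 - 19584·x^4 - 14336·x^6 + 121856·x^8 + 147456·x^10)·Dx^2 + (-136·x - 2632·x^3 - 6528·x^5 + 16448·x^7 + 69632·x^9 + 49152·x^11)·Dx^3 + (-1 - 34·x^2 - 305·x^4 + 4880·x^8 + 8704·x^10 + 4096·x^12)·Dx^4  (order 4).
h: a_k = 0, 0, 16, 0, -272/3, 0, …
ICs: h(0) = 0, h′(0) = 0, h′′(0) = 32, h′′′(0) = 0.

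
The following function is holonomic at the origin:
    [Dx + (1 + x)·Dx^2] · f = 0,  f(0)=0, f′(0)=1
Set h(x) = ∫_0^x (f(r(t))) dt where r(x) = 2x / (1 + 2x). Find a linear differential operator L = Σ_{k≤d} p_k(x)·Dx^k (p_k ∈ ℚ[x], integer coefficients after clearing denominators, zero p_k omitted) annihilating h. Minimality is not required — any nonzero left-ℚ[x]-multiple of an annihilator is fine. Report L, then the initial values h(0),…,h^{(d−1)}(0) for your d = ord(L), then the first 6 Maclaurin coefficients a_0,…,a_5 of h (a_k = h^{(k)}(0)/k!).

f: a_k = 0, 1, -1/2, 1/3, -1/4, 1/5, …
Substitute x→r, Dx→(1/r')Dx; clear ⇒ L₀.
h=∫₀ˣh₀: take L = L₀·Dx.
L = (6 + 16·x)·Dx^2 + (1 + 6·x + 8·x^2)·Dx^3  (order 3).
h: a_k = 0, 0, 1, -2, 14/3, -12, …
ICs: h(0) = 0, h′(0) = 0, h′′(0) = 2.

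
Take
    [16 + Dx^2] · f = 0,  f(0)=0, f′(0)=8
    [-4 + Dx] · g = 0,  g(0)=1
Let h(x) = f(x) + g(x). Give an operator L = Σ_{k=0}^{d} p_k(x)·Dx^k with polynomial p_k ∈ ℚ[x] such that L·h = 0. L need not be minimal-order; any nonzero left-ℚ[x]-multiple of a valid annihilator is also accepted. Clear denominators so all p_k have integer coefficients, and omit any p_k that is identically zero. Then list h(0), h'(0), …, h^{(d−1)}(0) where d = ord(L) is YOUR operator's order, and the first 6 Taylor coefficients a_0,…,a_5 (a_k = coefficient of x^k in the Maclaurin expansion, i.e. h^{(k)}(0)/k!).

f: a_k = 0, 8, 0, -64/3, 0, 256/15, …
g: a_k = 1, 4, 8, 32/3, 32/3, 128/15, …
Weyl lclm of L_f,L_g ⇒ L₀ (ord ≤ 3).
L = -64 + 16·Dx - 4·Dx^2 + Dx^3  (order 3).
h: a_k = 1, 12, 8, -32/3, 32/3, 128/5, …
ICs: h(0) = 1, h′(0) = 12, h′′(0) = 16.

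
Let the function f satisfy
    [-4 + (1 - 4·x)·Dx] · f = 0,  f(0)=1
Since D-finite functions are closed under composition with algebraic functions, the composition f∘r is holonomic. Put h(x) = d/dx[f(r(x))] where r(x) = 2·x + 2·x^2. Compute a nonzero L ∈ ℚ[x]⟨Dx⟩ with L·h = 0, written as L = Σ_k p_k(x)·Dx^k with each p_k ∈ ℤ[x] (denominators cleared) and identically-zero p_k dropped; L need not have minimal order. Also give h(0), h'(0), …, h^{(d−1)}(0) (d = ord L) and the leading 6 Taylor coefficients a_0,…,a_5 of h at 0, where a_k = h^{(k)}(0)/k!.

L = (18 + 48·x + 48·x^2) + (-1 + 6·x + 24·x^2 + 16·x^3)·Dx  (order 1).
h: a_k = 8, 144, 1920, 22784, 253440, 2706432, …
ICs: h(0) = 8.

f: a_k = 1, 4, 16, 64, 256, 1024, …
Change of var in L_f (x↦r) gives L₀.
h=h₀': d/dx-closure on L₀ ⇒ L.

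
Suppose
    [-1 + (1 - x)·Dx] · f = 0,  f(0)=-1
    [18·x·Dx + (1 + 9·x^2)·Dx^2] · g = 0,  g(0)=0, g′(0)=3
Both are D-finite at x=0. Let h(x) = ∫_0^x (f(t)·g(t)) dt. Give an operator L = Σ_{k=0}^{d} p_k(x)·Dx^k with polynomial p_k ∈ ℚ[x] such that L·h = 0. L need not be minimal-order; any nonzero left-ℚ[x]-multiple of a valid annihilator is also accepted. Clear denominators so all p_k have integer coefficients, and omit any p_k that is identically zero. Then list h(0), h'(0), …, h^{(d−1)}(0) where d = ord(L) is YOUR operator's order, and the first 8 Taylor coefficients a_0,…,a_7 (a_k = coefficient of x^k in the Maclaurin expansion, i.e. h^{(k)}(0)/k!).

L = 18·x·Dx + (2 - 18·x + 36·x^2)·Dx^2 + (-1 + x - 9·x^2 + 9·x^3)·Dx^3  (order 3).
h: a_k = 0, 0, -3/2, -1, 3/2, 6/5, -71/10, -213/35, …
ICs: h(0) = 0, h′(0) = 0, h′′(0) = -3.

f: a_k = -1, -1, -1, -1, -1, -1, -1, -1, …
g: a_k = 0, 3, 0, -9, 0, 243/5, 0, -2187/7, …
Sym-product of L_f,L_g gives L₀ (≤ ord 2).
∫: right-multiply L₀ by Dx.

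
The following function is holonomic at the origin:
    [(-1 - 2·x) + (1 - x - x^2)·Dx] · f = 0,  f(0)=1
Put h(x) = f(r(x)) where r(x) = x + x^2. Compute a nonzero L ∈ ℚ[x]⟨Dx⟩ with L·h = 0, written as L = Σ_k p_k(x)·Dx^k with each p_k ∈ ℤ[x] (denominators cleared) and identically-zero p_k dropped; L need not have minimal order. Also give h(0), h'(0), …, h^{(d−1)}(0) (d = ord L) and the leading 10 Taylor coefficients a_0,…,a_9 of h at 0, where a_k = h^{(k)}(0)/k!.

f: a_k = 1, 1, 2, 3, 5, 8, 13, 21, 34, 55, …
f∘r: x↦r, Dx↦Dx/r' in L_f ⇒ L₀.
L = (1 + 4·x + 6·x^2 + 4·x^3) + (-1 + x + 2·x^2 + 2·x^3 + x^4)·Dx  (order 1).
h: a_k = 1, 1, 3, 7, 16, 37, 86, 199, 461, 1068, …
ICs: h(0) = 1.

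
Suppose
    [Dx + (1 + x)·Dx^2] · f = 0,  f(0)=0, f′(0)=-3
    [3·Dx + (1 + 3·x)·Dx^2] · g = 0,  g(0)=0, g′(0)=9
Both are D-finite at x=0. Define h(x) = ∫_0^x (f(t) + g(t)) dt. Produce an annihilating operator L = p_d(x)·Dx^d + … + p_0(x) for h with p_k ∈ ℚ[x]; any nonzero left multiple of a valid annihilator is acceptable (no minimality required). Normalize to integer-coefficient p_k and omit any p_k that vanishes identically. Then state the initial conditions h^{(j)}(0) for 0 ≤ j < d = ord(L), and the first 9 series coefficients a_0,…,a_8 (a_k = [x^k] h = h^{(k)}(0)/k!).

L = 6·Dx^2 + (8 + 12·x)·Dx^3 + (1 + 4·x + 3·x^2)·Dx^4  (order 4).
h: a_k = 0, 0, 3, -4, 13/2, -12, 121/5, -52, 3279/28, …
ICs: h(0) = 0, h′(0) = 0, h′′(0) = 6, h′′′(0) = -24.

f: a_k = 0, -3, 3/2, -1, 3/4, -3/5, 1/2, -3/7, 3/8, …
g: a_k = 0, 9, -27/2, 27, -243/4, 729/5, -729/2, 6561/7, -19683/8, …
L₀ := lclm(L_f,L_g); ord L₀ ≤ 2+2.
h=∫₀ˣh₀: take L = L₀·Dx.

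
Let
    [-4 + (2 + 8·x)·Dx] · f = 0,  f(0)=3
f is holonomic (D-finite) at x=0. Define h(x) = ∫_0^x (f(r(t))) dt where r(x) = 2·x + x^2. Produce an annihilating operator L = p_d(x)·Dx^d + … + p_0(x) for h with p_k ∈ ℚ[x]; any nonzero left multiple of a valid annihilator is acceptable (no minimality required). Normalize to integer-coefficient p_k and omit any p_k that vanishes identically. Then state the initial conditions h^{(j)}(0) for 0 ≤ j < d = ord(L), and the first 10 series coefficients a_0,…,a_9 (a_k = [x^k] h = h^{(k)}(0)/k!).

L = (-4 - 4·x)·Dx + (1 + 8·x + 4·x^2)·Dx^2  (order 2).
h: a_k = 0, 3, 6, -6, 18, -342/5, 300, -10116/7, 7434, -40142, …
ICs: h(0) = 0, h′(0) = 3.

f: a_k = 3, 6, -6, 12, -30, 84, -252, 792, -2574, 8580, …
Change of var in L_f (x↦r) gives L₀.
h=∫h₀ ⇒ L = L₀·Dx.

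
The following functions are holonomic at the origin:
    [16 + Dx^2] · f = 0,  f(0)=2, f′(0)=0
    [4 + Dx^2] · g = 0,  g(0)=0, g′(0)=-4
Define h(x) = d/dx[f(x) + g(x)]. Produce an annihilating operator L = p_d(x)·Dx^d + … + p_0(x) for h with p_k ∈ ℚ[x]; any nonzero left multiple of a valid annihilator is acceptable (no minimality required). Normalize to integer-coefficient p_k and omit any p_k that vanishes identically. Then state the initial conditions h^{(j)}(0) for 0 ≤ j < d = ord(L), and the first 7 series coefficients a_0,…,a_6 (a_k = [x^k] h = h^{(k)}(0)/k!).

f: a_k = 2, 0, -16, 0, 64/3, 0, -512/45, …
g: a_k = 0, -4, 0, 8/3, 0, -8/15, 0, …
L₀ := lclm(L_f,L_g); ord L₀ ≤ 2+2.
h=h₀': d/dx-closure on L₀ ⇒ L.
L = 64 + 20·Dx^2 + Dx^4  (order 4).
h: a_k = -4, -32, 8, 256/3, -8/3, -1024/15, 16/45, …
ICs: h(0) = -4, h′(0) = -32, h′′(0) = 16, h′′′(0) = 512.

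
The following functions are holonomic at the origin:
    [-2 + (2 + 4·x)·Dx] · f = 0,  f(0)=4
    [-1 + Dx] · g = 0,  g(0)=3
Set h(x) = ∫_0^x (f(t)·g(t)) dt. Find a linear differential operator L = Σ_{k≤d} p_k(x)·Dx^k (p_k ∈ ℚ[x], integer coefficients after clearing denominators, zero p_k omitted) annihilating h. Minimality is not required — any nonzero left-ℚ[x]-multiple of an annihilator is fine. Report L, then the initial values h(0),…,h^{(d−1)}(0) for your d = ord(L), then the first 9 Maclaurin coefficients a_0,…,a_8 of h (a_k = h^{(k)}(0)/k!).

f: a_k = 4, 4, -2, 2, -5/2, 7/2, -21/4, 33/4, -429/32, …
g: a_k = 3, 3, 3/2, 1/2, 1/8, 1/40, 1/240, 1/1680, 1/13440, …
h₀=f·g: eliminate ⇒ L₀, order ≤ 1·1.
Integrate: L := L₀·Dx.
L = (-2 - 2·x)·Dx + (1 + 2·x)·Dx^2  (order 2).
h: a_k = 0, 12, 12, 4, 2, -2/5, 14/15, -122/105, 347/210, …
ICs: h(0) = 0, h′(0) = 12.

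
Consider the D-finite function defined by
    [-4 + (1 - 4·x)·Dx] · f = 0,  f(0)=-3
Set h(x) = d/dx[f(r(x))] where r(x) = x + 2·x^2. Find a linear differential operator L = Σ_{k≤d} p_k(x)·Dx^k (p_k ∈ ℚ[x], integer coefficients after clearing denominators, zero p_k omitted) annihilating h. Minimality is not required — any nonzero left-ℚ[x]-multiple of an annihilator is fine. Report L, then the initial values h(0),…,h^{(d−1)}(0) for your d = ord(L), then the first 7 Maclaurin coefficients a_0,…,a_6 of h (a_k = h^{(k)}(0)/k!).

L = (12 + 48·x + 96·x^2) + (-1 + 24·x^2 + 32·x^3)·Dx  (order 1).
h: a_k = -12, -144, -1152, -8448, -57600, -377856, -2408448, …
ICs: h(0) = -12.

f: a_k = -3, -12, -48, -192, -768, -3072, -12288, …
Substitute x→r, Dx→(1/r')Dx; clear ⇒ L₀.
h₀' ⇒ L via d/dx closure of L₀.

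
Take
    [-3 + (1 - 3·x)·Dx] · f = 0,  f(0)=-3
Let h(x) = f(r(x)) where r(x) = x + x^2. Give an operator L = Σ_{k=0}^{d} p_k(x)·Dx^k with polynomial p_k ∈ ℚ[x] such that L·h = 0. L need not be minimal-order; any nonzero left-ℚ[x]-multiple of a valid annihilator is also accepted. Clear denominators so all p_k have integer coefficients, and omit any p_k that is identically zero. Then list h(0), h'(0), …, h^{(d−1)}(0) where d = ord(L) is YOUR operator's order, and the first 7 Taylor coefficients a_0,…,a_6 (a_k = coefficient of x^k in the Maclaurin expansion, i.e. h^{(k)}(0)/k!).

L = (3 + 6·x) + (-1 + 3·x + 3·x^2)·Dx  (order 1).
h: a_k = -3, -9, -36, -135, -513, -1944, -7371, …
ICs: h(0) = -3.

f: a_k = -3, -9, -27, -81, -243, -729, -2187, …
h₀=f(r): pull back L_f along r ⇒ L₀.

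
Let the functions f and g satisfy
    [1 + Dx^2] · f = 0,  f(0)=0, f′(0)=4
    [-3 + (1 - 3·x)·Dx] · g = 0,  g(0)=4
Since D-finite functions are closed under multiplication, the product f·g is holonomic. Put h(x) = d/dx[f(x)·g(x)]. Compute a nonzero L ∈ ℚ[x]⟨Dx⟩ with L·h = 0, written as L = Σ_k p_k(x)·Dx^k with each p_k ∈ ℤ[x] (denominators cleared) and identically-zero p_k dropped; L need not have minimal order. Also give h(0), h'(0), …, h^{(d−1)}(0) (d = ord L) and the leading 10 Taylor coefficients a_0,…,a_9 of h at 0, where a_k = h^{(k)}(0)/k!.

L = (-17 - 6·x + 9·x^2) + (-6 + 18·x)·Dx + (1 - 6·x + 9·x^2)·Dx^2  (order 2).
h: a_k = 16, 96, 424, 1696, 19082/3, 114492/5, 3606497/45, 28851976/105, 2337010057/2520, 2337010057/756, …
ICs: h(0) = 16, h′(0) = 96.

f: a_k = 0, 4, 0, -2/3, 0, 1/30, 0, -1/1260, 0, 1/90720, …
g: a_k = 4, 12, 36, 108, 324, 972, 2916, 8748, 26244, 78732, …
h₀=f·g: eliminate ⇒ L₀, order ≤ 2·1.
Derive L from L₀ (diff closure).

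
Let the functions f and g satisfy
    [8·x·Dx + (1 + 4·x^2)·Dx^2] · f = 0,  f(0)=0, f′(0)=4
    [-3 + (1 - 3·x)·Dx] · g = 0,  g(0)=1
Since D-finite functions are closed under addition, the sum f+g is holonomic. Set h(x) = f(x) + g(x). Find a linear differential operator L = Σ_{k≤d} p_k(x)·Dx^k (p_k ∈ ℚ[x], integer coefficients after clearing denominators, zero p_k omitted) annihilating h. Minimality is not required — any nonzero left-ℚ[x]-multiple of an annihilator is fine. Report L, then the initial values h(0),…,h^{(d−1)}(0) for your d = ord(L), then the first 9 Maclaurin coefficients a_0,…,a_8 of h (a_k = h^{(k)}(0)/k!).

f: a_k = 0, 4, 0, -16/3, 0, 64/5, 0, -256/7, 0, …
g: a_k = 1, 3, 9, 27, 81, 243, 729, 2187, 6561, …
Sum ⇒ L₀ = lclm(L_f,L_g) in ℚ(x)⟨Dx⟩.
L = (24 - 288·x - 288·x^2)·Dx + (-31 + 24·x - 204·x^2 - 288·x^3)·Dx^2 + (3 - 5·x - 20·x^3 - 48·x^4)·Dx^3  (order 3).
h: a_k = 1, 7, 9, 65/3, 81, 1279/5, 729, 15053/7, 6561, …
ICs: h(0) = 1, h′(0) = 7, h′′(0) = 18.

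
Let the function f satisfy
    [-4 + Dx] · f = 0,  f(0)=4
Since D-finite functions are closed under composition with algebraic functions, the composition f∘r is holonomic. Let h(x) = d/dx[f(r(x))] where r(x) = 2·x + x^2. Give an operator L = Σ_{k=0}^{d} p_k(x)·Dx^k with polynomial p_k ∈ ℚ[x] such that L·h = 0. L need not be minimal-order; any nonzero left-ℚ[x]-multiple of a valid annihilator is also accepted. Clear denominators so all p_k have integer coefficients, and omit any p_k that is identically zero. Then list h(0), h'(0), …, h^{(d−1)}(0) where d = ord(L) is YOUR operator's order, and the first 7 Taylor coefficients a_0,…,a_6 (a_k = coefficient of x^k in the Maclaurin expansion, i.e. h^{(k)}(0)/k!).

f: a_k = 4, 16, 32, 128/3, 128/3, 512/15, 1024/45, …
L₀ from L_f via x↦r, Dx↦r'^{-1}Dx.
h=h₀': d/dx-closure on L₀ ⇒ L.
L = (9 + 16·x + 8·x^2) + (-1 - x)·Dx  (order 1).
h: a_k = 32, 288, 1408, 14720/3, 13568, 472832/15, 2868224/45, …
ICs: h(0) = 32.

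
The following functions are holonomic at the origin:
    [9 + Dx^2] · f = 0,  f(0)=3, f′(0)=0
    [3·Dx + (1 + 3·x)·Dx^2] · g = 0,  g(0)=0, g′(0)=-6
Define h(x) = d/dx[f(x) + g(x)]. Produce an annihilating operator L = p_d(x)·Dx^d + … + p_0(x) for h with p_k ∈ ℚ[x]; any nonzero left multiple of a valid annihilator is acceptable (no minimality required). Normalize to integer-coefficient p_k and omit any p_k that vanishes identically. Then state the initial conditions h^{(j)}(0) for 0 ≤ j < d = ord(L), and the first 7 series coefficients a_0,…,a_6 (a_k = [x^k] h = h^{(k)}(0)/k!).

f: a_k = 3, 0, -27/2, 0, 81/8, 0, -243/80, …
g: a_k = 0, -6, 9, -18, 81/2, -486/5, 243, …
L₀ := lclm(L_f,L_g); ord L₀ ≤ 2+2.
Derive L from L₀ (diff closure).
L = (63 + 54·x + 81·x^2) + (9 + 45·x + 81·x^2 + 81·x^3)·Dx + (7 + 6·x + 9·x^2)·Dx^2 + (1 + 5·x + 9·x^2 + 9·x^3)·Dx^3  (order 3).
h: a_k = -6, -9, -54, 405/2, -486, 57591/40, -4374, …
ICs: h(0) = -6, h′(0) = -9, h′′(0) = -108.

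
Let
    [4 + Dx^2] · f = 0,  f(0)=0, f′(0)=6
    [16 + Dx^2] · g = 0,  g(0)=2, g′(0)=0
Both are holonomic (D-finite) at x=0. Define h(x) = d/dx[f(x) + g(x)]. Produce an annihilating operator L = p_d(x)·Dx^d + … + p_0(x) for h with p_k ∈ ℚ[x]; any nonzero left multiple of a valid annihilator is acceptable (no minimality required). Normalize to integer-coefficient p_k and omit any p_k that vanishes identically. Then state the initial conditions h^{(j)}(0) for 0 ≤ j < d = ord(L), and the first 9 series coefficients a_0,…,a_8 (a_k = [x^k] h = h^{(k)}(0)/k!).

f: a_k = 0, 6, 0, -4, 0, 4/5, 0, -8/105, 0, …
g: a_k = 2, 0, -16, 0, 64/3, 0, -512/45, 0, 1024/315, …
h₀=f+g: left-lcm gives L₀, ord ≤ 4.
Differentiate: ansatz ord ≤ ord L₀ ⇒ L.
L = 64 + 20·Dx^2 + Dx^4  (order 4).
h: a_k = 6, -32, -12, 256/3, 4, -1024/15, -8/15, 8192/315, 4/105, …
ICs: h(0) = 6, h′(0) = -32, h′′(0) = -24, h′′′(0) = 512.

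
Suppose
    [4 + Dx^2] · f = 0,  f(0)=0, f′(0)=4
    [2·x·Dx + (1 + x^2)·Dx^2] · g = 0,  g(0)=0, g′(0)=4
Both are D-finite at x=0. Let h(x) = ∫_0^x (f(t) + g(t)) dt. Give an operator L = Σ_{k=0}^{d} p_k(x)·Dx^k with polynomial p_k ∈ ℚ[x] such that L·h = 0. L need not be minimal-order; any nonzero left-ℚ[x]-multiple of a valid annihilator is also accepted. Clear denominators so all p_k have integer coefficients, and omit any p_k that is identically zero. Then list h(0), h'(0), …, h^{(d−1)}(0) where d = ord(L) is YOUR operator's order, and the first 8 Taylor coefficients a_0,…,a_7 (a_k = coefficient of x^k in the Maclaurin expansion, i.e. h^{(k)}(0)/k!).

L = (-32·x + 80·x^3 + 16·x^5)·Dx^2 + (4 + 32·x^2 + 36·x^4 + 8·x^6)·Dx^3 + (-8·x + 20·x^3 + 4·x^5)·Dx^4 + (1 + 8·x^2 + 9·x^4 + 2·x^6)·Dx^5  (order 5).
h: a_k = 0, 0, 4, 0, -1, 0, 2/9, 0, …
ICs: h(0) = 0, h′(0) = 0, h′′(0) = 8, h′′′(0) = 0, h′′′′(0) = -24.

f: a_k = 0, 4, 0, -8/3, 0, 8/15, 0, -16/315, …
g: a_k = 0, 4, 0, -4/3, 0, 4/5, 0, -4/7, …
h₀=f+g: left-lcm gives L₀, ord ≤ 4.
h=∫₀ˣh₀: take L = L₀·Dx.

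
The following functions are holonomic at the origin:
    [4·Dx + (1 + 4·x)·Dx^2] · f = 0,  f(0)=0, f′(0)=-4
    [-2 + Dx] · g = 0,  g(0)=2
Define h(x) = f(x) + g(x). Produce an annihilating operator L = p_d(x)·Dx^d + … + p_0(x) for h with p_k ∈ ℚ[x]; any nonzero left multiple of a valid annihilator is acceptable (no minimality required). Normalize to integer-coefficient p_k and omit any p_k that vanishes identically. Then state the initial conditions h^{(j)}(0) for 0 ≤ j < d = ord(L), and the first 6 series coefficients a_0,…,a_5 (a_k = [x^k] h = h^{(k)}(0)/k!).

L = (-40 - 32·x)·Dx + (14 - 16·x - 32·x^2)·Dx^2 + (3 + 16·x + 16·x^2)·Dx^3  (order 3).
h: a_k = 2, 0, 12, -56/3, 196/3, -3064/15, …
ICs: h(0) = 2, h′(0) = 0, h′′(0) = 24.

f: a_k = 0, -4, 8, -64/3, 64, -1024/5, …
g: a_k = 2, 4, 4, 8/3, 4/3, 8/15, …
Weyl lclm of L_f,L_g ⇒ L₀ (ord ≤ 3).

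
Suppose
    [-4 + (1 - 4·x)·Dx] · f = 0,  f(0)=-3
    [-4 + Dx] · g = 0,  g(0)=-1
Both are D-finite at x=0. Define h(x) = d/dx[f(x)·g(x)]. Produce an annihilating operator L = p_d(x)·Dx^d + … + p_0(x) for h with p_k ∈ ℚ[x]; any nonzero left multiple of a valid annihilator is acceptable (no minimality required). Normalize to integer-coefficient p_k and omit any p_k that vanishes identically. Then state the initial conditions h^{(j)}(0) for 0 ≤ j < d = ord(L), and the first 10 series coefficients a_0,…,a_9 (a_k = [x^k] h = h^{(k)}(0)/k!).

f: a_k = -3, -12, -48, -192, -768, -3072, -12288, -49152, -196608, -786432, …
g: a_k = -1, -4, -8, -32/3, -32/3, -128/15, -256/45, -1024/315, -512/315, -2048/2835, …
Sym-product of L_f,L_g gives L₀ (≤ ord 1).
h₀' ⇒ L via d/dx closure of L₀.
L = (10 - 32·x + 32·x^2) + (-1 + 6·x - 8·x^2)·Dx  (order 1).
h: a_k = 24, 240, 1536, 8320, 41728, 1001984/5, 2805760/3, 448925696/105, 404033536/21, 80806715392/945, …
ICs: h(0) = 24.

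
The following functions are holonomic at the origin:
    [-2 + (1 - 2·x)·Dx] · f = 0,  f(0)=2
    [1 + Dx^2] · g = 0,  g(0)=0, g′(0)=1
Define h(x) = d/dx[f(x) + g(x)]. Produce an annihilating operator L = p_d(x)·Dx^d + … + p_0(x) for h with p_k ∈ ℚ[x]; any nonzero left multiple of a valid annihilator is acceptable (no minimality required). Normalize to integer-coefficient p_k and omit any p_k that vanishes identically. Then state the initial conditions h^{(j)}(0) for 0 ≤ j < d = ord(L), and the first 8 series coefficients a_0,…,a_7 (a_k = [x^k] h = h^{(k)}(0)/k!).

L = (196 - 16·x + 16·x^2) + (-25 + 54·x - 12·x^2 + 8·x^3)·Dx + (196 - 16·x + 16·x^2)·Dx^2 + (-25 + 54·x - 12·x^2 + 8·x^3)·Dx^3  (order 3).
h: a_k = 5, 16, 95/2, 128, 7681/24, 768, 1290239/720, 4096, …
ICs: h(0) = 5, h′(0) = 16, h′′(0) = 95.

f: a_k = 2, 4, 8, 16, 32, 64, 128, 256, …
g: a_k = 0, 1, 0, -1/6, 0, 1/120, 0, -1/5040, …
f+g: L₀ = lclm(L_f,L_g), ord ≤ 1+2.
h=h₀': d/dx-closure on L₀ ⇒ L.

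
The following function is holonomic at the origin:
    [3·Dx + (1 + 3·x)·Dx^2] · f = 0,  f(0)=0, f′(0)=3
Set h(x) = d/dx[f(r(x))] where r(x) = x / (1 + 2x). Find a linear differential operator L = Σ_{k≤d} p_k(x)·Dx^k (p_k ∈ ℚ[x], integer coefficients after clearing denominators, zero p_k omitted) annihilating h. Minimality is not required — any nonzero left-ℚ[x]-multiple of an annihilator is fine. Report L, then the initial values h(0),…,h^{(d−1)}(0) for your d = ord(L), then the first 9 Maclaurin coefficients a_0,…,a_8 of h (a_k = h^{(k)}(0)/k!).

L = (7 + 20·x) + (1 + 7·x + 10·x^2)·Dx  (order 1).
h: a_k = 3, -21, 117, -609, 3093, -15561, 77997, -390369, 1952613, …
ICs: h(0) = 3.

f: a_k = 0, 3, -9/2, 9, -81/4, 243/5, -243/2, 2187/7, -6561/8, …
h₀=f(r): pull back L_f along r ⇒ L₀.
h=h₀': d/dx-closure on L₀ ⇒ L.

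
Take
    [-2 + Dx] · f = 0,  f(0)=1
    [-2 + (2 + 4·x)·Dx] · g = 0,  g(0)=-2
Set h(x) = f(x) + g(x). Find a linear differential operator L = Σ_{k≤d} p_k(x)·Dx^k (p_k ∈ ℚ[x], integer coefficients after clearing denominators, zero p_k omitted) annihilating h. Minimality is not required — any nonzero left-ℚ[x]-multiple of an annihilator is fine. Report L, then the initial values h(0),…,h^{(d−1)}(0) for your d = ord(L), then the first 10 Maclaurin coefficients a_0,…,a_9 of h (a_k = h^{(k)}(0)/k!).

L = (6 + 8·x) + (-5 - 16·x - 16·x^2)·Dx + (1 + 6·x + 8·x^2)·Dx^2  (order 2).
h: a_k = -1, 0, 3, 1/3, 23/12, -89/60, 977/360, -10331/2520, 135263/20160, -2026769/181440, …
ICs: h(0) = -1, h′(0) = 0.

f: a_k = 1, 2, 2, 4/3, 2/3, 4/15, 4/45, 8/315, 2/315, 4/2835, …
g: a_k = -2, -2, 1, -1, 5/4, -7/4, 21/8, -33/8, 429/64, -715/64, …
h₀=f+g: left-lcm gives L₀, ord ≤ 2.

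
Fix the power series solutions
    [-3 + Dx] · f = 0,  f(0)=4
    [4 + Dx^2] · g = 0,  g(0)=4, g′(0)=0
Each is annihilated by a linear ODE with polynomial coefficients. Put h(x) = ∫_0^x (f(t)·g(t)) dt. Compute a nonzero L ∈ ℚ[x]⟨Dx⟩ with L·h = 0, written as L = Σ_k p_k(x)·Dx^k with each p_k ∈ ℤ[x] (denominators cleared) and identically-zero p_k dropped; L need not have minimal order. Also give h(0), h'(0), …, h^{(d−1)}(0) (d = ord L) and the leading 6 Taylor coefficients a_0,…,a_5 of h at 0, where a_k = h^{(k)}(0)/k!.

L = 13·Dx - 6·Dx^2 + Dx^3  (order 3).
h: a_k = 0, 16, 24, 40/3, -6, -238/15, …
ICs: h(0) = 0, h′(0) = 16, h′′(0) = 48.

f: a_k = 4, 12, 18, 18, 27/2, 81/10, …
g: a_k = 4, 0, -8, 0, 8/3, 0, …
Product ⇒ symmetric product L₀, ord ≤ 2.
h=∫₀ˣh₀: take L = L₀·Dx.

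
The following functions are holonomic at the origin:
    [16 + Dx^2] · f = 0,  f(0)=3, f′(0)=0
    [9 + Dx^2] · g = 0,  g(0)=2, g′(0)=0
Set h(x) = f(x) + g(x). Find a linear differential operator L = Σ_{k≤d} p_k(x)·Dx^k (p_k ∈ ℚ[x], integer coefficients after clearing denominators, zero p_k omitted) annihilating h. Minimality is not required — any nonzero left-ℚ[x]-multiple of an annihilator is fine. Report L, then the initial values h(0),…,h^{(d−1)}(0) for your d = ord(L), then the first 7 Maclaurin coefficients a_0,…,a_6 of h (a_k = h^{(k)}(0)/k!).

L = 144 + 25·Dx^2 + Dx^4  (order 4).
h: a_k = 5, 0, -33, 0, 155/4, 0, -2291/120, …
ICs: h(0) = 5, h′(0) = 0, h′′(0) = -66, h′′′(0) = 0.

f: a_k = 3, 0, -24, 0, 32, 0, -256/15, …
g: a_k = 2, 0, -9, 0, 27/4, 0, -81/40, …
Sum ⇒ L₀ = lclm(L_f,L_g) in ℚ(x)⟨Dx⟩.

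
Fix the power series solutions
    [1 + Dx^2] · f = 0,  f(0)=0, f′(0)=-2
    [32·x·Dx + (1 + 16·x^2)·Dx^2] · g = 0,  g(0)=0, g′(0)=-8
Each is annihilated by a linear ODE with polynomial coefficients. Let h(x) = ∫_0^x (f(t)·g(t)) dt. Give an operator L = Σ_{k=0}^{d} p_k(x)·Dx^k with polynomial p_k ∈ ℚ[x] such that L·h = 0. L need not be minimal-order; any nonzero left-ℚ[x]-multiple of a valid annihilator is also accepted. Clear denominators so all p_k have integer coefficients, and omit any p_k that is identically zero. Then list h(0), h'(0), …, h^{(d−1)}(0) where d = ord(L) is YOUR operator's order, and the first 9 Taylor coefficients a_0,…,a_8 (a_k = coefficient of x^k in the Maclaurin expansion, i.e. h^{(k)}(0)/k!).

f: a_k = 0, -2, 0, 1/3, 0, -1/60, 0, 1/2520, 0, …
g: a_k = 0, -8, 0, 128/3, 0, -2048/5, 0, 32768/7, 0, …
Sym-product of L_f,L_g gives L₀ (≤ ord 4).
h=∫h₀ ⇒ L = L₀·Dx.
L = (1105 + 51776·x^2 + 22016·x^4 + 16384·x^6 + 65536·x^8)·Dx + (2112·x + 35840·x^3 + 49152·x^5 + 262144·x^7)·Dx^2 + (1122 + 52352·x^2 + 27648·x^4 + 32768·x^6 + 131072·x^8)·Dx^3 + (2112·x + 35840·x^3 + 49152·x^5 + 262144·x^7)·Dx^4 + (17 + 576·x^2 + 5632·x^4 + 16384·x^6 + 65536·x^8)·Dx^5  (order 5).
h: a_k = 0, 0, 0, 16/3, 0, -88/5, 0, 7502/63, 0, …
ICs: h(0) = 0, h′(0) = 0, h′′(0) = 0, h′′′(0) = 32, h′′′′(0) = 0.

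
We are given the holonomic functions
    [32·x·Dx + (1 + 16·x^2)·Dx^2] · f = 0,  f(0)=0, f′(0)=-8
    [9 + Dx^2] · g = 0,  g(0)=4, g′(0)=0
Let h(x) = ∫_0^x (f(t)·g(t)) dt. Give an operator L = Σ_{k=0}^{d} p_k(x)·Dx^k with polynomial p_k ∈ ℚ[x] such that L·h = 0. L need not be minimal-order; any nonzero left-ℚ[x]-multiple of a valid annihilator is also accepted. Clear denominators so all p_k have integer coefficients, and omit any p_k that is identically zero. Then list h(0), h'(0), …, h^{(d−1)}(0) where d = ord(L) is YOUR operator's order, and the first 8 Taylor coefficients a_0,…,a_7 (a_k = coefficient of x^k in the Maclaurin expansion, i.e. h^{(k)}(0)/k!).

f: a_k = 0, -8, 0, 128/3, 0, -2048/5, 0, 32768/7, …
g: a_k = 4, 0, -18, 0, 27/2, 0, -81/20, 0, …
h₀=f·g: eliminate ⇒ L₀, order ≤ 2·2.
Integrate: L := L₀·Dx.
L = (16425 + 696384·x^2 + 2778624·x^4 + 11943936·x^6 + 47775744·x^8)·Dx + (23616·x + 543744·x^3 + 3981312·x^5 + 21233664·x^7)·Dx^2 + (2050 + 87168·x^2 + 470016·x^4 + 2654208·x^6 + 10616832·x^8)·Dx^3 + (2624·x + 60416·x^3 + 442368·x^5 + 2359296·x^7)·Dx^4 + (25 + 1088·x^2 + 17920·x^4 + 147456·x^6 + 589824·x^8)·Dx^5  (order 5).
h: a_k = 0, 0, -16, 0, 236/3, 0, -6286/15, 0, …
ICs: h(0) = 0, h′(0) = 0, h′′(0) = -32, h′′′(0) = 0, h′′′′(0) = 1888.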